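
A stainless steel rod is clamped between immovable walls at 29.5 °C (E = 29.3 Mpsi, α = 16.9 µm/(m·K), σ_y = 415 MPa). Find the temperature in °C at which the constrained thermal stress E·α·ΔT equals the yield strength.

151 °C

E = 29.3 Mpsi = 202.0 GPa.
E·α·ΔT = 415.0 MPa ⇒ ΔT = 415.0 / (202.0×10³ × 16.9×10⁻⁶) = 121.6 K.
T = 29.5 + 121.6 = 151.1 °C.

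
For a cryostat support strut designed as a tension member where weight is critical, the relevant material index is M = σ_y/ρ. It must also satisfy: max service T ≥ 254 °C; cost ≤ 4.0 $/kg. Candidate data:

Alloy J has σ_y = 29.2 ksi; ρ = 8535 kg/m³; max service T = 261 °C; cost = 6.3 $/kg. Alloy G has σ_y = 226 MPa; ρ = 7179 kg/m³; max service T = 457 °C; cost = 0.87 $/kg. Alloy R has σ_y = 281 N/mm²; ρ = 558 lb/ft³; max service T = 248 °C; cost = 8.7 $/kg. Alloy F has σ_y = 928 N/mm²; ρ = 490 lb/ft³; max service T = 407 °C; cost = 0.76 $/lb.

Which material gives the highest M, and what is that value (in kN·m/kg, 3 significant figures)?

alloy F, M = 118 kN·m/kg

Screen on constraints: max service T ≥ 254 °C; cost ≤ 4.0 $/kg. Survivors: alloy G, alloy F.
After converting to SI:
  alloy G: σ_y = 226.0 MPa, ρ = 7179 kg/m³
  alloy F: σ_y = 928.0 MPa, ρ = 7849 kg/m³
  alloy F: M = 118 kN·m/kg
  alloy G: M = 31.5 kN·m/kg
The maximum is for alloy F.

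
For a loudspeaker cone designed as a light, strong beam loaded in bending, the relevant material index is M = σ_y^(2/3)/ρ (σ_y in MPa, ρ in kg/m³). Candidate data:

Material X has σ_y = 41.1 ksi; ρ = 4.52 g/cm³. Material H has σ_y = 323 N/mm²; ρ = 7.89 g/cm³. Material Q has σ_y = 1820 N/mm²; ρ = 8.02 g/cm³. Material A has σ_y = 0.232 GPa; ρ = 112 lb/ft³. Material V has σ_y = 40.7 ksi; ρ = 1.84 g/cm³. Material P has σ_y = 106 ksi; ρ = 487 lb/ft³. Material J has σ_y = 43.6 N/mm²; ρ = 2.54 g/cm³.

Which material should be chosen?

In SI units:
  material X: σ_y = 283.4 MPa, ρ = 4520 kg/m³
  material H: σ_y = 323.0 MPa, ρ = 7890 kg/m³
  material Q: σ_y = 1820 MPa, ρ = 8020 kg/m³
  material A: σ_y = 232.0 MPa, ρ = 1794 kg/m³
  material V: σ_y = 280.6 MPa, ρ = 1840 kg/m³
  material P: σ_y = 730.8 MPa, ρ = 7801 kg/m³
  material J: σ_y = 43.60 MPa, ρ = 2540 kg/m³
  material V: M = 23.3×10⁻³
  material A: M = 21.0×10⁻³
  material Q: M = 18.6×10⁻³
  material P: M = 10.4×10⁻³
  material X: M = 9.54×10⁻³
  material H: M = 5.97×10⁻³
  material J: M = 4.88×10⁻³
Material V has the largest M.

material V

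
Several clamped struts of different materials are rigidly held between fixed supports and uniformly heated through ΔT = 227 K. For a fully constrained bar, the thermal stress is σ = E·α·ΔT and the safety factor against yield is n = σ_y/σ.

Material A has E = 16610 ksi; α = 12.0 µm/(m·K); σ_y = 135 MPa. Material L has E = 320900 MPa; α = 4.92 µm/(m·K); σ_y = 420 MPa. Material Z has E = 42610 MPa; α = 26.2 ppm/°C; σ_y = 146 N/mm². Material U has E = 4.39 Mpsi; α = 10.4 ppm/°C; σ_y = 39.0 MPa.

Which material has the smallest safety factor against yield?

material A

With everything in SI (GPa, ×10⁻⁶/K, MPa):
  material A: E = 114.5, α = 12.0, σ_y = 135.0 → σ = 312 MPa, n = 0.433
  material L: E = 320.9, α = 4.92, σ_y = 420.0 → σ = 358 MPa, n = 1.17
  material Z: E = 42.61, α = 26.2, σ_y = 146.0 → σ = 253 MPa, n = 0.576
  material U: E = 30.27, α = 10.4, σ_y = 39.00 → σ = 71.5 MPa, n = 0.546
The minimum is material A at n = 0.433.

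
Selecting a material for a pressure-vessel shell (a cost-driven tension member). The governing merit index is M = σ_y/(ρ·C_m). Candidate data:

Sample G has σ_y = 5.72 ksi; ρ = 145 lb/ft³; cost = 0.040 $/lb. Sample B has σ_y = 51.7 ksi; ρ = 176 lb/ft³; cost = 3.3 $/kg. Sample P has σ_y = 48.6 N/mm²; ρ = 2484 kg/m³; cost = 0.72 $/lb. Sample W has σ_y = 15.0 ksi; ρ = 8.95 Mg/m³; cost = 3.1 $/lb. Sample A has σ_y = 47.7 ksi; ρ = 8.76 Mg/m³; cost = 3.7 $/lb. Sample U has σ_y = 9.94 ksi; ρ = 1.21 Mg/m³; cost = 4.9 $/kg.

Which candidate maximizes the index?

sample G

Putting every candidate on a common basis:
  sample G: σ_y = 39.44 MPa, ρ = 2323 kg/m³, cost = 0.08818 $/kg
  sample B: σ_y = 356.5 MPa, ρ = 2819 kg/m³, cost = 3.300 $/kg
  sample P: σ_y = 48.60 MPa, ρ = 2484 kg/m³, cost = 1.587 $/kg
  sample W: σ_y = 103.4 MPa, ρ = 8950 kg/m³, cost = 6.834 $/kg
  sample A: σ_y = 328.9 MPa, ρ = 8760 kg/m³, cost = 8.157 $/kg
  sample U: σ_y = 68.53 MPa, ρ = 1210 kg/m³, cost = 4.900 $/kg
  sample G: M = 193 kN·m per $
  sample B: M = 38.3 kN·m per $
  sample P: M = 12.3 kN·m per $
  sample U: M = 11.6 kN·m per $
  sample A: M = 4.60 kN·m per $
  sample W: M = 1.69 kN·m per $
The maximum is for sample G.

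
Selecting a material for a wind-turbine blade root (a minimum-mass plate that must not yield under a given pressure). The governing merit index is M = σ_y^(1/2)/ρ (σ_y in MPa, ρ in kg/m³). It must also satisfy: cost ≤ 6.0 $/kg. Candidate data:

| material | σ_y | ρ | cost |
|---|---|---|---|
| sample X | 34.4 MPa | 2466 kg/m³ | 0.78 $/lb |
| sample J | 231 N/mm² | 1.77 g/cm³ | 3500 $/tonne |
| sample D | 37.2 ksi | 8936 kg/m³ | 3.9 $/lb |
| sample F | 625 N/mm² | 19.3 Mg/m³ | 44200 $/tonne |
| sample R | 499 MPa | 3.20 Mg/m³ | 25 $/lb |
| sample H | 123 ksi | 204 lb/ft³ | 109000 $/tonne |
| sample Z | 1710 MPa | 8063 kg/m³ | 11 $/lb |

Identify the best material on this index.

sample J

Screen on constraints: cost ≤ 6.0 $/kg. Survivors: sample X, sample J.
Putting every candidate on a common basis:
  sample X: σ_y = 34.40 MPa, ρ = 2466 kg/m³
  sample J: σ_y = 231.0 MPa, ρ = 1770 kg/m³
  sample J: M = 8.59×10⁻³
  sample X: M = 2.38×10⁻³
Highest index: sample J.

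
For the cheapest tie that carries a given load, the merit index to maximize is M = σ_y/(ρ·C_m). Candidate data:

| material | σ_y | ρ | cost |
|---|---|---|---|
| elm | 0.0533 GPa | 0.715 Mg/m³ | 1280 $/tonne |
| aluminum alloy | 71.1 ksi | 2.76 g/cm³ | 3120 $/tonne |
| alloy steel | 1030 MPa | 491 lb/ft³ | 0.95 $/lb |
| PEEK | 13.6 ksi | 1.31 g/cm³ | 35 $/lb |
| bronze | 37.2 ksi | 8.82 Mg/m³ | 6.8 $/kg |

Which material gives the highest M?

alloy steel

Putting every candidate on a common basis:
  elm: σ_y = 53.30 MPa, ρ = 715.0 kg/m³, cost = 1.280 $/kg
  aluminum alloy: σ_y = 490.2 MPa, ρ = 2760 kg/m³, cost = 3.120 $/kg
  alloy steel: σ_y = 1030 MPa, ρ = 7865 kg/m³, cost = 2.094 $/kg
  PEEK: σ_y = 93.77 MPa, ρ = 1310 kg/m³, cost = 77.16 $/kg
  bronze: σ_y = 256.5 MPa, ρ = 8820 kg/m³, cost = 6.800 $/kg
  alloy steel: M = 62.5 kN·m per $
  elm: M = 58.2 kN·m per $
  aluminum alloy: M = 56.9 kN·m per $
  bronze: M = 4.28 kN·m per $
  PEEK: M = 0.928 kN·m per $
Alloy steel ranks first.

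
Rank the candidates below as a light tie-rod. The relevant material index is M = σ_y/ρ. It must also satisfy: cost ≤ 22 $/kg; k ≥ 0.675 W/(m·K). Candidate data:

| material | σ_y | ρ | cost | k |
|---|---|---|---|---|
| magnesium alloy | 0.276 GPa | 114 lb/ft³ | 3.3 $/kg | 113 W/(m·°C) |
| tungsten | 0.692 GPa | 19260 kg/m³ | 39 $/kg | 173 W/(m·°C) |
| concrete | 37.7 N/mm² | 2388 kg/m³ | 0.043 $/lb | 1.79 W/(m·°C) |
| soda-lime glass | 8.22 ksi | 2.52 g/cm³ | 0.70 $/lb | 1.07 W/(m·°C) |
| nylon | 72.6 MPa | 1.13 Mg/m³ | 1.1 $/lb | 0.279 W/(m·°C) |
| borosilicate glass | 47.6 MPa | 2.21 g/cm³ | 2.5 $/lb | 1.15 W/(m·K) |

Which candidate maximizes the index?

Screen on constraints: cost ≤ 22 $/kg; k ≥ 0.675 W/(m·K). Survivors: magnesium alloy, concrete, soda-lime glass, borosilicate glass.
Convert each candidate to consistent units, then evaluate M:
  magnesium alloy: σ_y = 276.0 MPa, ρ = 1826 kg/m³
  concrete: σ_y = 37.70 MPa, ρ = 2388 kg/m³
  soda-lime glass: σ_y = 56.67 MPa, ρ = 2520 kg/m³
  borosilicate glass: σ_y = 47.60 MPa, ρ = 2210 kg/m³
  magnesium alloy: M = 151 kN·m/kg
  soda-lime glass: M = 22.5 kN·m/kg
  borosilicate glass: M = 21.5 kN·m/kg
  concrete: M = 15.8 kN·m/kg
The maximum is for magnesium alloy.

magnesium alloy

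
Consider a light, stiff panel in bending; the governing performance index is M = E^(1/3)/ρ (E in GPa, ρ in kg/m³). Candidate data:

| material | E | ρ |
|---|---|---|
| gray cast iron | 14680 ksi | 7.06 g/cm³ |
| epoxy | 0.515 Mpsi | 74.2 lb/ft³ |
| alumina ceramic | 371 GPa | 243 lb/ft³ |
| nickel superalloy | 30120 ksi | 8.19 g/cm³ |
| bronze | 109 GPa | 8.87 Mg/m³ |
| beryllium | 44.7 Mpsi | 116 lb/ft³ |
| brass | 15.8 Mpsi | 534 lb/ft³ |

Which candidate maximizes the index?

Convert each candidate to consistent units, then evaluate M:
  gray cast iron: E = 101.2 GPa, ρ = 7060 kg/m³
  epoxy: E = 3.551 GPa, ρ = 1189 kg/m³
  alumina ceramic: E = 371.0 GPa, ρ = 3892 kg/m³
  nickel superalloy: E = 207.7 GPa, ρ = 8190 kg/m³
  bronze: E = 109.0 GPa, ρ = 8870 kg/m³
  beryllium: E = 308.2 GPa, ρ = 1858 kg/m³
  brass: E = 108.9 GPa, ρ = 8554 kg/m³
  beryllium: M = 3.64×10⁻³
  alumina ceramic: M = 1.85×10⁻³
  epoxy: M = 1.28×10⁻³
  nickel superalloy: M = 0.723×10⁻³
  gray cast iron: M = 0.660×10⁻³
  brass: M = 0.558×10⁻³
  bronze: M = 0.539×10⁻³
Beryllium ranks first.

beryllium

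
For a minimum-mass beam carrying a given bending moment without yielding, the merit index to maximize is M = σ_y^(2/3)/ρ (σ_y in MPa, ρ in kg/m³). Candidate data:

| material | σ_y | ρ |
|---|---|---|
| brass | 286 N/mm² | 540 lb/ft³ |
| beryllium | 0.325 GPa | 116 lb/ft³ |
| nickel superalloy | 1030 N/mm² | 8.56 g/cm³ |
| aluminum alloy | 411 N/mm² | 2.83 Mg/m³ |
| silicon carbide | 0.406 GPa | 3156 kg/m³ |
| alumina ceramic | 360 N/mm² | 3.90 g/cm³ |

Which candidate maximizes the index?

In SI units:
  brass: σ_y = 286.0 MPa, ρ = 8650 kg/m³
  beryllium: σ_y = 325.0 MPa, ρ = 1858 kg/m³
  nickel superalloy: σ_y = 1030 MPa, ρ = 8560 kg/m³
  aluminum alloy: σ_y = 411.0 MPa, ρ = 2830 kg/m³
  silicon carbide: σ_y = 406.0 MPa, ρ = 3156 kg/m³
  alumina ceramic: σ_y = 360.0 MPa, ρ = 3900 kg/m³
  beryllium: M = 25.4×10⁻³
  aluminum alloy: M = 19.5×10⁻³
  silicon carbide: M = 17.4×10⁻³
  alumina ceramic: M = 13.0×10⁻³
  nickel superalloy: M = 11.9×10⁻³
  brass: M = 5.02×10⁻³
Beryllium has the largest M.

beryllium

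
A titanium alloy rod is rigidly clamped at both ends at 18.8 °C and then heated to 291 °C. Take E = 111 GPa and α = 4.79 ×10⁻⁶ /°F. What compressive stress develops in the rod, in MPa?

261 MPa

α = 4.79×10⁻⁶/°F × 9/5 = 8.62×10⁻⁶/K.
ΔT = 272.2 K. Constrained thermal stress σ = E·α·ΔT = 111.0×10³ MPa × 8.62×10⁻⁶ × 272.2 = 261 MPa (compressive).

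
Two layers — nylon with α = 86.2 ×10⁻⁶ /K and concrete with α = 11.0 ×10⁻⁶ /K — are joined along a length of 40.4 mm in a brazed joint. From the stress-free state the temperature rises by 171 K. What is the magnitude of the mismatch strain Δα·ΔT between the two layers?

Δα = |86.2 − 11.0|×10⁻⁶/K = 75.2×10⁻⁶/K.
Mismatch strain = Δα·ΔT = 75.2×10⁻⁶ × 171.0 = 0.0129.

0.0129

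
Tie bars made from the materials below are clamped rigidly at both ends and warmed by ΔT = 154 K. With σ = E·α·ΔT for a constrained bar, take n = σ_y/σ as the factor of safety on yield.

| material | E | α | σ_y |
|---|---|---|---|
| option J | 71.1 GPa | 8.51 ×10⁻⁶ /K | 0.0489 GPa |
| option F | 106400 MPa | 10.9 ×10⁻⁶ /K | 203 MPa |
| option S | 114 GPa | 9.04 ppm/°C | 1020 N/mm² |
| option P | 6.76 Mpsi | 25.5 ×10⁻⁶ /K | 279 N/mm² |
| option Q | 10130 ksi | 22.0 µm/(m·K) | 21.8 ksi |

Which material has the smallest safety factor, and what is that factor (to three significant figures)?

option J, n = 0.525

With everything in SI (GPa, ×10⁻⁶/K, MPa):
  option J: E = 71.10, α = 8.51, σ_y = 48.90 → σ = 93.2 MPa, n = 0.525
  option F: E = 106.4, α = 10.9, σ_y = 203.0 → σ = 179 MPa, n = 1.14
  option S: E = 114.0, α = 9.04, σ_y = 1020 → σ = 159 MPa, n = 6.43
  option P: E = 46.61, α = 25.5, σ_y = 279.0 → σ = 183 MPa, n = 1.52
  option Q: E = 69.84, α = 22.0, σ_y = 150.3 → σ = 237 MPa, n = 0.635
Option J has the lowest safety factor, n = 0.525.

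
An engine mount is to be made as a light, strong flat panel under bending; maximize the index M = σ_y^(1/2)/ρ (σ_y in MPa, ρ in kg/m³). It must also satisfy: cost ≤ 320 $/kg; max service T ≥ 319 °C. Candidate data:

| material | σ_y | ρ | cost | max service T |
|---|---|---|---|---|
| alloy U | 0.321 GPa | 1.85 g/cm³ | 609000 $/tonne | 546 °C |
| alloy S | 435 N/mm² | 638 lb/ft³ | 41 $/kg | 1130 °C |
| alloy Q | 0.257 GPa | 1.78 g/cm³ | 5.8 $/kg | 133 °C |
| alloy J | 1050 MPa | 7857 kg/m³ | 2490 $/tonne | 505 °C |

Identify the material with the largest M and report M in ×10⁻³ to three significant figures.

Screen on constraints: cost ≤ 320 $/kg; max service T ≥ 319 °C. Survivors: alloy S, alloy J.
Convert each candidate to consistent units, then evaluate M:
  alloy S: σ_y = 435.0 MPa, ρ = 10220 kg/m³
  alloy J: σ_y = 1050 MPa, ρ = 7857 kg/m³
  alloy J: M = 4.12×10⁻³
  alloy S: M = 2.04×10⁻³
The maximum is for alloy J.

alloy J, M = 4.12×10⁻³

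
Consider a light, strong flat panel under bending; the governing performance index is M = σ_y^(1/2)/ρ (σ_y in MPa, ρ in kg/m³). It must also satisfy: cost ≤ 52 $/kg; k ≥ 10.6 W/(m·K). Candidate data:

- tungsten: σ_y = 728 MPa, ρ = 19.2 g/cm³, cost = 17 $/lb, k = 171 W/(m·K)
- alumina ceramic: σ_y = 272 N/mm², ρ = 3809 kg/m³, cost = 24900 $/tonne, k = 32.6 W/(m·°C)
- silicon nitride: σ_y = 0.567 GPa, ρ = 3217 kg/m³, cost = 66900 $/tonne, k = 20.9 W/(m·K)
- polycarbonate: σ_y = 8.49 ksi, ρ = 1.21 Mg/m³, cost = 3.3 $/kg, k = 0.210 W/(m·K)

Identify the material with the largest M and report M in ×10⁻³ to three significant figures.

alumina ceramic, M = 4.33×10⁻³

Screen on constraints: cost ≤ 52 $/kg; k ≥ 10.6 W/(m·K). Survivors: tungsten, alumina ceramic.
Convert each candidate to consistent units, then evaluate M:
  tungsten: σ_y = 728.0 MPa, ρ = 19200 kg/m³
  alumina ceramic: σ_y = 272.0 MPa, ρ = 3809 kg/m³
  alumina ceramic: M = 4.33×10⁻³
  tungsten: M = 1.41×10⁻³
Alumina ceramic has the largest M.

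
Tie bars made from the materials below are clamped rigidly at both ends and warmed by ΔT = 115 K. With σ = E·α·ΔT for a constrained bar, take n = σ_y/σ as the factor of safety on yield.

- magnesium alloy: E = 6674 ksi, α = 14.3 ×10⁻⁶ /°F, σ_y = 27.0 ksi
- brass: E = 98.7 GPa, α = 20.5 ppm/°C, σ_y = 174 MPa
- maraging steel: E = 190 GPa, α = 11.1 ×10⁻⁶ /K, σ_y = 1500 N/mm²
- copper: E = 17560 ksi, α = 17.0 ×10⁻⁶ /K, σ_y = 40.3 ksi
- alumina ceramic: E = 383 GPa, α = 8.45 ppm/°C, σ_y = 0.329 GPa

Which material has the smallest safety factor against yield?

Per material, after unit conversion:
  magnesium alloy: E = 46.02, α = 25.7, σ_y = 186.2 → σ = 136 MPa, n = 1.37
  brass: E = 98.70, α = 20.5, σ_y = 174.0 → σ = 233 MPa, n = 0.748
  maraging steel: E = 190.0, α = 11.1, σ_y = 1500 → σ = 243 MPa, n = 6.18
  copper: E = 121.1, α = 17.0, σ_y = 277.9 → σ = 237 MPa, n = 1.17
  alumina ceramic: E = 383.0, α = 8.45, σ_y = 329.0 → σ = 372 MPa, n = 0.884
Smallest n: brass with n = 0.748.

brass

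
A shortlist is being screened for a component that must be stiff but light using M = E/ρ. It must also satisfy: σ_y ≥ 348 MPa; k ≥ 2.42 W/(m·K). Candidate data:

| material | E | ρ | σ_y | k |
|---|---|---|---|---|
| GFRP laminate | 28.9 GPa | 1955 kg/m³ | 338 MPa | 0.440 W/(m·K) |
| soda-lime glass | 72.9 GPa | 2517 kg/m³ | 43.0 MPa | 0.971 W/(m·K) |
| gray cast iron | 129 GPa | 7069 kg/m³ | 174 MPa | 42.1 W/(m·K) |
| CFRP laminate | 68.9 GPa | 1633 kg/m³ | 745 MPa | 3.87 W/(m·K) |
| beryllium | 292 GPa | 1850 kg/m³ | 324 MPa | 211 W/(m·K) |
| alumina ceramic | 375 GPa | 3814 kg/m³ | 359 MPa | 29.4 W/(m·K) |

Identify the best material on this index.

alumina ceramic

Screen on constraints: σ_y ≥ 348 MPa; k ≥ 2.42 W/(m·K). Survivors: CFRP laminate, alumina ceramic.
Per-candidate index values:
  alumina ceramic: M = 98.3 MN·m/kg
  CFRP laminate: M = 42.2 MN·m/kg
Alumina ceramic ranks first.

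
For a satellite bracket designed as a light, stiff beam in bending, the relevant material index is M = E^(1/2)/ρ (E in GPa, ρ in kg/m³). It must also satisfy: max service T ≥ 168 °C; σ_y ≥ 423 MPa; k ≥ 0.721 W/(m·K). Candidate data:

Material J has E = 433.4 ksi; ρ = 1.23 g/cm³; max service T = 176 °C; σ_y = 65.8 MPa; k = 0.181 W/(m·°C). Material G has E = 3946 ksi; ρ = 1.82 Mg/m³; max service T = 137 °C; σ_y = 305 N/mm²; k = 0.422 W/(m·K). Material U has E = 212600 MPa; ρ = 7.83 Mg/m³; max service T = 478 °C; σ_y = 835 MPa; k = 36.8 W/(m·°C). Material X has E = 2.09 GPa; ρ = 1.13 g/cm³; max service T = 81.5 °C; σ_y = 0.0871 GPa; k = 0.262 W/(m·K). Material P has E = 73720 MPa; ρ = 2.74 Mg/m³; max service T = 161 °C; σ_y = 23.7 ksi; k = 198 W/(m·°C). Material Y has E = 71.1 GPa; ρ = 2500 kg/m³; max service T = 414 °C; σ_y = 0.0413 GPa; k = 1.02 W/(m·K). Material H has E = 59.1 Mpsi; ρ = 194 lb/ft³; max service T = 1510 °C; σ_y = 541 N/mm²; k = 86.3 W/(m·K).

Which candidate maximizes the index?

material H

Screen on constraints: max service T ≥ 168 °C; σ_y ≥ 423 MPa; k ≥ 0.721 W/(m·K). Survivors: material U, material H.
Normalizing units and computing the index:
  material U: E = 212.6 GPa, ρ = 7830 kg/m³
  material H: E = 407.5 GPa, ρ = 3108 kg/m³
  material H: M = 6.50×10⁻³
  material U: M = 1.86×10⁻³
Material H has the largest M.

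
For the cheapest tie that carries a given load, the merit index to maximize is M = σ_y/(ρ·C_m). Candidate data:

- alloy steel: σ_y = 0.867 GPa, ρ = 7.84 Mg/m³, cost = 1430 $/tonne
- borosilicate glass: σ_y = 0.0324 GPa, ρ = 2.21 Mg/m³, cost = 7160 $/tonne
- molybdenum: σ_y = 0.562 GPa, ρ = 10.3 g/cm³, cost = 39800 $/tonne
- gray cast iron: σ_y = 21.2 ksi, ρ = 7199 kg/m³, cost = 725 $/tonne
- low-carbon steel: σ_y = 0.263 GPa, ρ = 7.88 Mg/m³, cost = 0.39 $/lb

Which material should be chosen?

alloy steel

After converting to SI:
  alloy steel: σ_y = 867.0 MPa, ρ = 7840 kg/m³, cost = 1.430 $/kg
  borosilicate glass: σ_y = 32.40 MPa, ρ = 2210 kg/m³, cost = 7.160 $/kg
  molybdenum: σ_y = 562.0 MPa, ρ = 10300 kg/m³, cost = 39.80 $/kg
  gray cast iron: σ_y = 146.2 MPa, ρ = 7199 kg/m³, cost = 0.7250 $/kg
  low-carbon steel: σ_y = 263.0 MPa, ρ = 7880 kg/m³, cost = 0.8598 $/kg
  alloy steel: M = 77.3 kN·m per $
  low-carbon steel: M = 38.8 kN·m per $
  gray cast iron: M = 28.0 kN·m per $
  borosilicate glass: M = 2.05 kN·m per $
  molybdenum: M = 1.37 kN·m per $
Alloy steel ranks first.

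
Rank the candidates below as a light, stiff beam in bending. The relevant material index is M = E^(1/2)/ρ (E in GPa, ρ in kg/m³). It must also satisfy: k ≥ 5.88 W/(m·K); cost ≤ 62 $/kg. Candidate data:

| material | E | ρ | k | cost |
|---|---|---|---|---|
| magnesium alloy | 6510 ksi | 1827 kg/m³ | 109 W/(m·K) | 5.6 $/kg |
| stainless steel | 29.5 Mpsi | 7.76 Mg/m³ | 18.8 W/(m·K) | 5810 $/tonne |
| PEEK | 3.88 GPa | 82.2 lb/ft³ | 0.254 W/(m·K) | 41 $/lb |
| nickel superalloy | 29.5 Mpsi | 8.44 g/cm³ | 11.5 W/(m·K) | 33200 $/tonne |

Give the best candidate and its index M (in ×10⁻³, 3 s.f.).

magnesium alloy, M = 3.67×10⁻³

Screen on constraints: k ≥ 5.88 W/(m·K); cost ≤ 62 $/kg. Survivors: magnesium alloy, stainless steel, nickel superalloy.
Putting every candidate on a common basis:
  magnesium alloy: E = 44.88 GPa, ρ = 1827 kg/m³
  stainless steel: E = 203.4 GPa, ρ = 7760 kg/m³
  nickel superalloy: E = 203.4 GPa, ρ = 8440 kg/m³
  magnesium alloy: M = 3.67×10⁻³
  stainless steel: M = 1.84×10⁻³
  nickel superalloy: M = 1.69×10⁻³
Magnesium alloy ranks first.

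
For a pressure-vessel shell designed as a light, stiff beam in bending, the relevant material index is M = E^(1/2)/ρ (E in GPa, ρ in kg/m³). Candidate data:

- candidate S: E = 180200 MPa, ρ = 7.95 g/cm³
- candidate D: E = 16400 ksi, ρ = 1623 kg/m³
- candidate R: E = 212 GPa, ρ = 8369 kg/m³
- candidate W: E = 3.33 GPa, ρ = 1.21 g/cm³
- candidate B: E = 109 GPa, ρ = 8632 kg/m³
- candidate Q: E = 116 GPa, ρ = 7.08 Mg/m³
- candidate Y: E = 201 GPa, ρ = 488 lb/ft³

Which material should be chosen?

After converting to SI:
  candidate S: E = 180.2 GPa, ρ = 7950 kg/m³
  candidate D: E = 113.1 GPa, ρ = 1623 kg/m³
  candidate R: E = 212.0 GPa, ρ = 8369 kg/m³
  candidate W: E = 3.330 GPa, ρ = 1210 kg/m³
  candidate B: E = 109.0 GPa, ρ = 8632 kg/m³
  candidate Q: E = 116.0 GPa, ρ = 7080 kg/m³
  candidate Y: E = 201.0 GPa, ρ = 7817 kg/m³
  candidate D: M = 6.55×10⁻³
  candidate Y: M = 1.81×10⁻³
  candidate R: M = 1.74×10⁻³
  candidate S: M = 1.69×10⁻³
  candidate Q: M = 1.52×10⁻³
  candidate W: M = 1.51×10⁻³
  candidate B: M = 1.21×10⁻³
Candidate D has the largest M.

candidate D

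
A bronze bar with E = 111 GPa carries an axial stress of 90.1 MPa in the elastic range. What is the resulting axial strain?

8.12×10⁻⁴

ε = σ/E = 90.1 / 111000 = 8.12×10⁻⁴.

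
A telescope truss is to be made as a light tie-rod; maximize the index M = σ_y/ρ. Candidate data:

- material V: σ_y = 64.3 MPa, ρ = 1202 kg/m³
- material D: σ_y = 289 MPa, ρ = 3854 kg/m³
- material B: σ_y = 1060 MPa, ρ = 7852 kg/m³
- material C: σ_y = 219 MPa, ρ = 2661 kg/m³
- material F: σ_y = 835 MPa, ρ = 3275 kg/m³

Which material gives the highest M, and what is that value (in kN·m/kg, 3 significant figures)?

Per-candidate index values:
  material F: M = 255 kN·m/kg
  material B: M = 135 kN·m/kg
  material C: M = 82.3 kN·m/kg
  material D: M = 75.0 kN·m/kg
  material V: M = 53.5 kN·m/kg
The maximum is for material F.

material F, M = 255 kN·m/kg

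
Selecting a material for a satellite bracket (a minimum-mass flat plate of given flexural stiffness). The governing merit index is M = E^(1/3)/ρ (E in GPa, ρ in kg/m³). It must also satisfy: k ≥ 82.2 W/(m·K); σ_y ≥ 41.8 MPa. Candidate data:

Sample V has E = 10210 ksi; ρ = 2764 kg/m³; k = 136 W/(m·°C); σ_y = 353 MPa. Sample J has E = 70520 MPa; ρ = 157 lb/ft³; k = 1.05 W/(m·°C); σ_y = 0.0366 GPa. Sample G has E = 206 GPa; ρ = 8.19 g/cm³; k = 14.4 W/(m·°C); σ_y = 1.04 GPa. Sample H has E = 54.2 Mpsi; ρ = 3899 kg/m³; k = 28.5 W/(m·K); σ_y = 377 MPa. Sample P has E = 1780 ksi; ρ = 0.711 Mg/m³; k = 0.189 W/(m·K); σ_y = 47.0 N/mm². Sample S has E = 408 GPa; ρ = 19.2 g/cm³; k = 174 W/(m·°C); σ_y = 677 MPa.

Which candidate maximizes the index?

Screen on constraints: k ≥ 82.2 W/(m·K); σ_y ≥ 41.8 MPa. Survivors: sample V, sample S.
Normalizing units and computing the index:
  sample V: E = 70.40 GPa, ρ = 2764 kg/m³
  sample S: E = 408.0 GPa, ρ = 19200 kg/m³
  sample V: M = 1.49×10⁻³
  sample S: M = 0.386×10⁻³
Sample V ranks first.

sample V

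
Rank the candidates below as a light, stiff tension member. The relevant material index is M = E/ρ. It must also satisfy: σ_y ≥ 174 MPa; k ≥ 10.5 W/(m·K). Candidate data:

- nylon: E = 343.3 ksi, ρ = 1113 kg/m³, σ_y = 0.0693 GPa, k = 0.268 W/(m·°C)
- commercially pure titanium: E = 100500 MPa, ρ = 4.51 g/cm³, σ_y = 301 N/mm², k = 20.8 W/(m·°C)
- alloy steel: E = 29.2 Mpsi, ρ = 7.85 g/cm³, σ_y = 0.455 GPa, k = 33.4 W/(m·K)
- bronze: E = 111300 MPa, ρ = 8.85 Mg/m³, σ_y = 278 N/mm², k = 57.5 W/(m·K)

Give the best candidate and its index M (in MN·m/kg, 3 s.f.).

Screen on constraints: σ_y ≥ 174 MPa; k ≥ 10.5 W/(m·K). Survivors: commercially pure titanium, alloy steel, bronze.
After converting to SI:
  commercially pure titanium: E = 100.5 GPa, ρ = 4510 kg/m³
  alloy steel: E = 201.3 GPa, ρ = 7850 kg/m³
  bronze: E = 111.3 GPa, ρ = 8850 kg/m³
  alloy steel: M = 25.6 MN·m/kg
  commercially pure titanium: M = 22.3 MN·m/kg
  bronze: M = 12.6 MN·m/kg
Highest index: alloy steel.

alloy steel, M = 25.6 MN·m/kg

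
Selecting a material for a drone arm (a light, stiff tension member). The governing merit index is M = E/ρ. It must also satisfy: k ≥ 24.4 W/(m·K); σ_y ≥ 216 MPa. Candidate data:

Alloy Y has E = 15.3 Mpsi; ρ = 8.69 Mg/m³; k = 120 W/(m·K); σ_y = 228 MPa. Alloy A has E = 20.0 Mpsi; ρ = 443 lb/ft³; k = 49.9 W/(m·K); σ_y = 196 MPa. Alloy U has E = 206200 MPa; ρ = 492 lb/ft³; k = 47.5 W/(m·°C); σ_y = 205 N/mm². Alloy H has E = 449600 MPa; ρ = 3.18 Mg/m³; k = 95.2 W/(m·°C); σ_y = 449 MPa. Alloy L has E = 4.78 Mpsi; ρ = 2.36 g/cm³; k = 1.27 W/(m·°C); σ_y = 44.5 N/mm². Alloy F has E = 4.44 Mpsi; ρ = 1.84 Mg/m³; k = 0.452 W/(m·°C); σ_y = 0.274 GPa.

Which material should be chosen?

alloy H

Screen on constraints: k ≥ 24.4 W/(m·K); σ_y ≥ 216 MPa. Survivors: alloy Y, alloy H.
In SI units:
  alloy Y: E = 105.5 GPa, ρ = 8690 kg/m³
  alloy H: E = 449.6 GPa, ρ = 3180 kg/m³
  alloy H: M = 141 MN·m/kg
  alloy Y: M = 12.1 MN·m/kg
Alloy H has the largest M.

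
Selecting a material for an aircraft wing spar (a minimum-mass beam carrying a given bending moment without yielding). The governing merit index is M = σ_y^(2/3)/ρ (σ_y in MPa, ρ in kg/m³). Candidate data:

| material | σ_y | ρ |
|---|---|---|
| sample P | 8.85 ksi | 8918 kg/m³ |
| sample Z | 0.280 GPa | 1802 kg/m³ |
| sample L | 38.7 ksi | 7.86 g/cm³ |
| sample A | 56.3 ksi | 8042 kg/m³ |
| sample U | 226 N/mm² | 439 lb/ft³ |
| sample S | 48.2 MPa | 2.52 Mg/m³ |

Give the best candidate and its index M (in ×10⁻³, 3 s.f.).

In SI units:
  sample P: σ_y = 61.02 MPa, ρ = 8918 kg/m³
  sample Z: σ_y = 280.0 MPa, ρ = 1802 kg/m³
  sample L: σ_y = 266.8 MPa, ρ = 7860 kg/m³
  sample A: σ_y = 388.2 MPa, ρ = 8042 kg/m³
  sample U: σ_y = 226.0 MPa, ρ = 7032 kg/m³
  sample S: σ_y = 48.20 MPa, ρ = 2520 kg/m³
  sample Z: M = 23.8×10⁻³
  sample A: M = 6.62×10⁻³
  sample U: M = 5.28×10⁻³
  sample L: M = 5.27×10⁻³
  sample S: M = 5.26×10⁻³
  sample P: M = 1.74×10⁻³
Sample Z ranks first.

sample Z, M = 23.8×10⁻³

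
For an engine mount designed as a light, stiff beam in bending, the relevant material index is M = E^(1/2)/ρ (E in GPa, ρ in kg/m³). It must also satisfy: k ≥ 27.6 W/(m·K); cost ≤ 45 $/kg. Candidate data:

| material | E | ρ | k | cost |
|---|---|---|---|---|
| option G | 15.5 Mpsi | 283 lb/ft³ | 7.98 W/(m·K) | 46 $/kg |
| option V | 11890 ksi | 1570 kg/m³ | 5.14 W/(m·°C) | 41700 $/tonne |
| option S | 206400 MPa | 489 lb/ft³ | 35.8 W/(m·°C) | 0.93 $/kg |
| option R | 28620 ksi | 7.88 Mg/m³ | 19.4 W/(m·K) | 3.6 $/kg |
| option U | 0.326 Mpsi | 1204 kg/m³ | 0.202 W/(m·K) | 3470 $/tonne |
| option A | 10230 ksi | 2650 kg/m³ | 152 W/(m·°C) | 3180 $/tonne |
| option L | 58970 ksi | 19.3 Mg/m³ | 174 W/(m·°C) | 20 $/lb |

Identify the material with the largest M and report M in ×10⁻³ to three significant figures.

Screen on constraints: k ≥ 27.6 W/(m·K); cost ≤ 45 $/kg. Survivors: option S, option A, option L.
Convert each candidate to consistent units, then evaluate M:
  option S: E = 206.4 GPa, ρ = 7833 kg/m³
  option A: E = 70.53 GPa, ρ = 2650 kg/m³
  option L: E = 406.6 GPa, ρ = 19300 kg/m³
  option A: M = 3.17×10⁻³
  option S: M = 1.83×10⁻³
  option L: M = 1.04×10⁻³
The maximum is for option A.

option A, M = 3.17×10⁻³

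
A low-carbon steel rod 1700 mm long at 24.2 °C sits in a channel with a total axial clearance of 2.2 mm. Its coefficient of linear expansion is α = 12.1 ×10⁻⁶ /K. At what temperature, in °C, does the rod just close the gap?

131 °C

α·L₀·ΔT = 2.2 mm ⇒ ΔT = 2.2 / (12.1×10⁻⁶ × 1700.0) = 107.0 K.
T = 24.2 + 107.0 = 131.2 °C.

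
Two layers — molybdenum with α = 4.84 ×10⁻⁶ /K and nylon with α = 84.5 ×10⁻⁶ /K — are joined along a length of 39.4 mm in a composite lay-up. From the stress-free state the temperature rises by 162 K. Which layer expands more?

α(molybdenum) = 4.84×10⁻⁶/K vs α(nylon) = 84.5×10⁻⁶/K.
Higher α expands more for the same ΔT: nylon.

nylon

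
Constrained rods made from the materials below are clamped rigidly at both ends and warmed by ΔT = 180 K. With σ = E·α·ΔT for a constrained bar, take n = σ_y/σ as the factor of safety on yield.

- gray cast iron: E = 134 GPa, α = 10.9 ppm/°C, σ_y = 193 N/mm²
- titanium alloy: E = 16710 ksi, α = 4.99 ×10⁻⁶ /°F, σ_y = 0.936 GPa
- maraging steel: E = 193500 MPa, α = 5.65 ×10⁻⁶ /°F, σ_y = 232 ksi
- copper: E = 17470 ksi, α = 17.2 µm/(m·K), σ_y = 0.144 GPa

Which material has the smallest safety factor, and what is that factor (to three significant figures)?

copper, n = 0.386

In consistent units (E in GPa, α in ×10⁻⁶/K, σ_y in MPa):
  gray cast iron: E = 134.0, α = 10.9, σ_y = 193.0 → σ = 263 MPa, n = 0.734
  titanium alloy: E = 115.2, α = 8.98, σ_y = 936.0 → σ = 186 MPa, n = 5.02
  maraging steel: E = 193.5, α = 10.2, σ_y = 1600 → σ = 354 MPa, n = 4.52
  copper: E = 120.5, α = 17.2, σ_y = 144.0 → σ = 373 MPa, n = 0.386
Smallest n: copper with n = 0.386.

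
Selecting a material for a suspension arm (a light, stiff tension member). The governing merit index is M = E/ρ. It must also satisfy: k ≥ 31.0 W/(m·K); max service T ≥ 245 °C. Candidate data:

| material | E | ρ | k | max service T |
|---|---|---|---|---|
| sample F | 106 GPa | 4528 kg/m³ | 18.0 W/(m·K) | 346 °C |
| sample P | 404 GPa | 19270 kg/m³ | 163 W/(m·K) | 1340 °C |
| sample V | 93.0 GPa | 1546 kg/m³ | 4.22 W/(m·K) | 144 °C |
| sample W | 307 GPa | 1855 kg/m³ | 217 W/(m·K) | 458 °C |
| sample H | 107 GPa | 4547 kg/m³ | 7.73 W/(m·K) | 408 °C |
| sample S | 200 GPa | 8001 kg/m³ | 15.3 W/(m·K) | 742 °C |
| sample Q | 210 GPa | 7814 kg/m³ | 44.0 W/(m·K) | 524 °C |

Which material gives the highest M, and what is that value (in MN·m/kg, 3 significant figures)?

Screen on constraints: k ≥ 31.0 W/(m·K); max service T ≥ 245 °C. Survivors: sample P, sample W, sample Q.
Computing M directly (units already consistent):
  sample W: M = 165 MN·m/kg
  sample Q: M = 26.9 MN·m/kg
  sample P: M = 21.0 MN·m/kg
Sample W ranks first.

sample W, M = 165 MN·m/kg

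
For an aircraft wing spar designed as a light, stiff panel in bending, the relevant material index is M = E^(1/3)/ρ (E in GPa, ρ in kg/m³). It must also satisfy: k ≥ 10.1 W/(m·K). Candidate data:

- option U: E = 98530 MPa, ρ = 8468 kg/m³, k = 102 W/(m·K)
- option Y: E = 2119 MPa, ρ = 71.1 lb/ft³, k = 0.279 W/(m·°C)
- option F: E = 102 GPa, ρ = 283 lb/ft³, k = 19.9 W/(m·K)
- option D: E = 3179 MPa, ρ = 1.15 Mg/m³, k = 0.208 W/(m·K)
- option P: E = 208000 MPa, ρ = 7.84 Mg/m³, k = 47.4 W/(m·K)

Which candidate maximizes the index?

option F

Screen on constraints: k ≥ 10.1 W/(m·K). Survivors: option U, option F, option P.
Putting every candidate on a common basis:
  option U: E = 98.53 GPa, ρ = 8468 kg/m³
  option F: E = 102.0 GPa, ρ = 4533 kg/m³
  option P: E = 208.0 GPa, ρ = 7840 kg/m³
  option F: M = 1.03×10⁻³
  option P: M = 0.756×10⁻³
  option U: M = 0.545×10⁻³
Option F ranks first.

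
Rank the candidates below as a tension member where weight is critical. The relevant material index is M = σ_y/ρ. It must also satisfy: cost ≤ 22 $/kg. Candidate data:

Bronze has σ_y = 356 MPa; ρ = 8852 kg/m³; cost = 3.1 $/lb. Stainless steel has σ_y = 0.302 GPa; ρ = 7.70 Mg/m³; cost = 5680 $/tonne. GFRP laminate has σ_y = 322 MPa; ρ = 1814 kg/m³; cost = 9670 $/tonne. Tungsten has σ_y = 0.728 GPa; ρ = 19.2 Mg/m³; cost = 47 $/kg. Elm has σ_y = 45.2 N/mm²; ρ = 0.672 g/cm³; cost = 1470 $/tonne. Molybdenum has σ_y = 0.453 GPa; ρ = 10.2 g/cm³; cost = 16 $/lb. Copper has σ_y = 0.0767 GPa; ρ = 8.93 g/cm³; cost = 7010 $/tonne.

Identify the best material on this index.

Screen on constraints: cost ≤ 22 $/kg. Survivors: bronze, stainless steel, GFRP laminate, elm, copper.
Putting every candidate on a common basis:
  bronze: σ_y = 356.0 MPa, ρ = 8852 kg/m³
  stainless steel: σ_y = 302.0 MPa, ρ = 7700 kg/m³
  GFRP laminate: σ_y = 322.0 MPa, ρ = 1814 kg/m³
  elm: σ_y = 45.20 MPa, ρ = 672.0 kg/m³
  copper: σ_y = 76.70 MPa, ρ = 8930 kg/m³
  GFRP laminate: M = 178 kN·m/kg
  elm: M = 67.3 kN·m/kg
  bronze: M = 40.2 kN·m/kg
  stainless steel: M = 39.2 kN·m/kg
  copper: M = 8.59 kN·m/kg
GFRP laminate ranks first.

GFRP laminate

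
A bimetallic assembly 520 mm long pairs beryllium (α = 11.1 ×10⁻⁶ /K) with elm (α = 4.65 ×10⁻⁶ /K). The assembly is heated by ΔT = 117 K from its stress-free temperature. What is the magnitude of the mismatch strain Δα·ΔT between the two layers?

Δα = |11.1 − 4.65|×10⁻⁶/K = 6.45×10⁻⁶/K.
Mismatch strain = Δα·ΔT = 6.45×10⁻⁶ × 117.0 = 7.55×10⁻⁴.

7.55×10⁻⁴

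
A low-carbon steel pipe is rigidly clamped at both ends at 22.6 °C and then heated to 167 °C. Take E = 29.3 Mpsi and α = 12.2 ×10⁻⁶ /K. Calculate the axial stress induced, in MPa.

E = 29.3 Mpsi = 202.0 GPa.
ΔT = 144.4 K. Constrained thermal stress σ = E·α·ΔT = 202.0×10³ MPa × 12.2×10⁻⁶ × 144.4 = 356 MPa (compressive).

356 MPa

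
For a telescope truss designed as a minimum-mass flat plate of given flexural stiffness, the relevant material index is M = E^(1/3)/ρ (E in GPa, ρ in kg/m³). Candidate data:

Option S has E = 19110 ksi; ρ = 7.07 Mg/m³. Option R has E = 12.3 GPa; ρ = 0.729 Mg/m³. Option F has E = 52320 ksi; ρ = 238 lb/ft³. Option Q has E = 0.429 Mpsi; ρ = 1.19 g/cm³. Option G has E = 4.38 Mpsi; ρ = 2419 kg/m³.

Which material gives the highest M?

Convert each candidate to consistent units, then evaluate M:
  option S: E = 131.8 GPa, ρ = 7070 kg/m³
  option R: E = 12.30 GPa, ρ = 729.0 kg/m³
  option F: E = 360.7 GPa, ρ = 3812 kg/m³
  option Q: E = 2.958 GPa, ρ = 1190 kg/m³
  option G: E = 30.20 GPa, ρ = 2419 kg/m³
  option R: M = 3.17×10⁻³
  option F: M = 1.87×10⁻³
  option G: M = 1.29×10⁻³
  option Q: M = 1.21×10⁻³
  option S: M = 0.720×10⁻³
Option R ranks first.

option R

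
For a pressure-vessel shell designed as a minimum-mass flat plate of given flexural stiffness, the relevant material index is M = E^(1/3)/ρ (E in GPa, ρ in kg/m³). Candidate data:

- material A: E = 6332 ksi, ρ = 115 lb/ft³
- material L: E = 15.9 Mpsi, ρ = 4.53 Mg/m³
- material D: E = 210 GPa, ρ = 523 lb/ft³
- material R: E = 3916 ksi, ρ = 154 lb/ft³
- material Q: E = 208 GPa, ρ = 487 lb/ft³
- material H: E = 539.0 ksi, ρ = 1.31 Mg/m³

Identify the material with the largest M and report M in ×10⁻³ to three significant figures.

Normalizing units and computing the index:
  material A: E = 43.66 GPa, ρ = 1842 kg/m³
  material L: E = 109.6 GPa, ρ = 4530 kg/m³
  material D: E = 210.0 GPa, ρ = 8378 kg/m³
  material R: E = 27.00 GPa, ρ = 2467 kg/m³
  material Q: E = 208.0 GPa, ρ = 7801 kg/m³
  material H: E = 3.716 GPa, ρ = 1310 kg/m³
  material A: M = 1.91×10⁻³
  material R: M = 1.22×10⁻³
  material H: M = 1.18×10⁻³
  material L: M = 1.06×10⁻³
  material Q: M = 0.760×10⁻³
  material D: M = 0.709×10⁻³
Highest index: material A.

material A, M = 1.91×10⁻³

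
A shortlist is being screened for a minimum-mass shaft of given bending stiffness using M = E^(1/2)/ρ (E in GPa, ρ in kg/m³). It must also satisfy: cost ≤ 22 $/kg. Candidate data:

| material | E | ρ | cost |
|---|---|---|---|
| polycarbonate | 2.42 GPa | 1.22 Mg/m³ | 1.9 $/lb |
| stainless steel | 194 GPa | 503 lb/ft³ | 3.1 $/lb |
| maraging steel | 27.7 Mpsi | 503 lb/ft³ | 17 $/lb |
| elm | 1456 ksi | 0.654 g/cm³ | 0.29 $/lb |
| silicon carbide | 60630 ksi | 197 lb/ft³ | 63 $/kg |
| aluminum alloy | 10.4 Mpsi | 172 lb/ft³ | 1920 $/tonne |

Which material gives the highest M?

elm

Screen on constraints: cost ≤ 22 $/kg. Survivors: polycarbonate, stainless steel, elm, aluminum alloy.
Normalizing units and computing the index:
  polycarbonate: E = 2.420 GPa, ρ = 1220 kg/m³
  stainless steel: E = 194.0 GPa, ρ = 8057 kg/m³
  elm: E = 10.04 GPa, ρ = 654.0 kg/m³
  aluminum alloy: E = 71.71 GPa, ρ = 2755 kg/m³
  elm: M = 4.84×10⁻³
  aluminum alloy: M = 3.07×10⁻³
  stainless steel: M = 1.73×10⁻³
  polycarbonate: M = 1.28×10⁻³
Elm has the largest M.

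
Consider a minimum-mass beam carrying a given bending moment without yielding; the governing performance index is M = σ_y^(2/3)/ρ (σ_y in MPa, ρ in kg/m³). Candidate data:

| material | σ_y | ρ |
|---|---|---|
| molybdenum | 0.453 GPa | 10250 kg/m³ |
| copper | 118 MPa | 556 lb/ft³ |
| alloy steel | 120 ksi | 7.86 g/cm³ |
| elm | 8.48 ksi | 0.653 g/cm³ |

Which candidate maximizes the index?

elm

Putting every candidate on a common basis:
  molybdenum: σ_y = 453.0 MPa, ρ = 10250 kg/m³
  copper: σ_y = 118.0 MPa, ρ = 8906 kg/m³
  alloy steel: σ_y = 827.4 MPa, ρ = 7860 kg/m³
  elm: σ_y = 58.47 MPa, ρ = 653.0 kg/m³
  elm: M = 23.1×10⁻³
  alloy steel: M = 11.2×10⁻³
  molybdenum: M = 5.75×10⁻³
  copper: M = 2.70×10⁻³
Elm ranks first.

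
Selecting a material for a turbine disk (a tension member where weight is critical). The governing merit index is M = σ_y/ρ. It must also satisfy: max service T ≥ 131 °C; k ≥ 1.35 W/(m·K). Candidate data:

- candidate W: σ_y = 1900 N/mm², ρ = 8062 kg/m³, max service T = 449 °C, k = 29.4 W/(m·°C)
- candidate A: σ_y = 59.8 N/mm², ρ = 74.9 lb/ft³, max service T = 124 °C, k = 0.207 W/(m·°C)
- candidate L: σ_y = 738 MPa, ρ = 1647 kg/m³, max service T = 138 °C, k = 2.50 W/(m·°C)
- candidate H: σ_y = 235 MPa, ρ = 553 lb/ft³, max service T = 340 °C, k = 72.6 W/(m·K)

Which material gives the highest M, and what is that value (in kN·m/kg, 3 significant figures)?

Screen on constraints: max service T ≥ 131 °C; k ≥ 1.35 W/(m·K). Survivors: candidate W, candidate L, candidate H.
After converting to SI:
  candidate W: σ_y = 1900 MPa, ρ = 8062 kg/m³
  candidate L: σ_y = 738.0 MPa, ρ = 1647 kg/m³
  candidate H: σ_y = 235.0 MPa, ρ = 8858 kg/m³
  candidate L: M = 448 kN·m/kg
  candidate W: M = 236 kN·m/kg
  candidate H: M = 26.5 kN·m/kg
The maximum is for candidate L.

candidate L, M = 448 kN·m/kg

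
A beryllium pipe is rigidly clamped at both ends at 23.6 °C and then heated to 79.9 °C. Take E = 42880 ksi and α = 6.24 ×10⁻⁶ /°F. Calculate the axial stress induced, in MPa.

187 MPa

E = 42880 ksi = 295.6 GPa.
α = 6.24×10⁻⁶/°F × 9/5 = 11.2×10⁻⁶/K.
ΔT = 56.30 K. Constrained thermal stress σ = E·α·ΔT = 295.6×10³ MPa × 11.2×10⁻⁶ × 56.30 = 187 MPa (compressive).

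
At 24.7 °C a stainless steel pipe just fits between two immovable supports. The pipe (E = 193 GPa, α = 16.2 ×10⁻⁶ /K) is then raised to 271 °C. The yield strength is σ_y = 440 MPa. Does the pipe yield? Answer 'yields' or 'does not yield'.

ΔT = 246.3 K. Constrained thermal stress σ = E·α·ΔT = 193.0×10³ MPa × 16.2×10⁻⁶ × 246.3 = 770 MPa (compressive).
Compare to σ_y = 440 MPa: σ ≥ σ_y, so it yields.

yields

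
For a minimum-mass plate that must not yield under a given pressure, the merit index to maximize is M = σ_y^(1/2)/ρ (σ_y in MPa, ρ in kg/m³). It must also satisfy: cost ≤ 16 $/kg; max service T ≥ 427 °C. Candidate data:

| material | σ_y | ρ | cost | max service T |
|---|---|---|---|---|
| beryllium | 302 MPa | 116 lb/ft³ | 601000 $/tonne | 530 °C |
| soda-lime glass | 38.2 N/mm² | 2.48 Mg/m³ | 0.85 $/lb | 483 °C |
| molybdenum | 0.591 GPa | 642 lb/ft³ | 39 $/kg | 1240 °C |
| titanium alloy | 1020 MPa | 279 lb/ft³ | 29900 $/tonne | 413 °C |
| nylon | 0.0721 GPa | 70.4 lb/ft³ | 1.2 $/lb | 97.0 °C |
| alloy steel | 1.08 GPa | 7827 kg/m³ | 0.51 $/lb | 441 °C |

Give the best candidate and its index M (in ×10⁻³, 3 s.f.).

Screen on constraints: cost ≤ 16 $/kg; max service T ≥ 427 °C. Survivors: soda-lime glass, alloy steel.
In SI units:
  soda-lime glass: σ_y = 38.20 MPa, ρ = 2480 kg/m³
  alloy steel: σ_y = 1080 MPa, ρ = 7827 kg/m³
  alloy steel: M = 4.20×10⁻³
  soda-lime glass: M = 2.49×10⁻³
The maximum is for alloy steel.

alloy steel, M = 4.20×10⁻³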